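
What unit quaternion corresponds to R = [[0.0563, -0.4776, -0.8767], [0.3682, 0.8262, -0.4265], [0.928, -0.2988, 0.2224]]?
0.7254 + 0.044i - 0.622j + 0.2915k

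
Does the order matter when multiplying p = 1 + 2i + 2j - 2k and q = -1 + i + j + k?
Yes: pq = -3 + 3i - 5j + 3k ≠ -3 - 5i + 3j + 3k = qp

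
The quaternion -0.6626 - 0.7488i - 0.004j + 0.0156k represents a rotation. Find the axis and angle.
axis = (-0.9998, -0.0053, 0.0208), θ = 263°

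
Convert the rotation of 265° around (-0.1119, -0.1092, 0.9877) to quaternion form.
-0.6756 - 0.0825i - 0.0805j + 0.7282k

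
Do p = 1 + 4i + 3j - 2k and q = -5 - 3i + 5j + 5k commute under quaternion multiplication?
No: pq = 2 + 2i - 24j + 44k ≠ 2 - 48i + 4j - 14k = qp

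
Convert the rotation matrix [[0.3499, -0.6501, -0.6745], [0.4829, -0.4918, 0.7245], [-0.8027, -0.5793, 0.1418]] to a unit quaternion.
-0.5 + 0.6519i - 0.0641j - 0.5665k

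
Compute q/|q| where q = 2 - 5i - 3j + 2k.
0.3086 - 0.7715i - 0.4629j + 0.3086k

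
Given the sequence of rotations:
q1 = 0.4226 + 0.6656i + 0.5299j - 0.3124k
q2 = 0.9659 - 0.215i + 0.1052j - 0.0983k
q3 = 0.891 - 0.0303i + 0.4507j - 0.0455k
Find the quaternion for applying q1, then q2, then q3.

q2 · q1 = 0.4648 + 0.5713i + 0.4237j - 0.5272k
q3 · q2 · q1 = 0.2165 + 0.2766i + 0.545j - 0.7612k
0.2165 + 0.2766i + 0.545j - 0.7612k


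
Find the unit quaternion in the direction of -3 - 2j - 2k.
-0.7276 - 0.4851j - 0.4851k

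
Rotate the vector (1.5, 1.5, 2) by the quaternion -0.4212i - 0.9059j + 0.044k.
(0.103, 1.947, -2.167)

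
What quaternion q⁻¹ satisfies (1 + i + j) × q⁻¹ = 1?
0.3333 - 0.3333i - 0.3333j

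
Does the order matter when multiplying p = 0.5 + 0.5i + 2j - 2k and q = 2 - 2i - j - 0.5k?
Yes: pq = 3 - 3i + 7.75j - 0.75k ≠ 3 + 3i - 0.75j - 7.75k = qp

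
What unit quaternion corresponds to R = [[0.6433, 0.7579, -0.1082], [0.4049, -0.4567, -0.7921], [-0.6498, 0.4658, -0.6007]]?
0.3827 + 0.8217i + 0.3538j - 0.2306k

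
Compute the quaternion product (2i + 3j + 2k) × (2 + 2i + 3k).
-10 + 13i + 4j - 2k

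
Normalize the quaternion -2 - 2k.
-0.7071 - 0.7071k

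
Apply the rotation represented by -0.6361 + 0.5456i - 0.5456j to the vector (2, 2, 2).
(1.007, 1.007, -3.158)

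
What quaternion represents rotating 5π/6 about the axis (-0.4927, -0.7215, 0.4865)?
0.2588 - 0.4759i - 0.6969j + 0.4699k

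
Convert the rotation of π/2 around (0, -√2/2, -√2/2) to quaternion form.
0.7071 - 0.5j - 0.5k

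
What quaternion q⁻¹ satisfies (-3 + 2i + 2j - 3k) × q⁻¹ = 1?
-0.1154 - 0.0769i - 0.0769j + 0.1154k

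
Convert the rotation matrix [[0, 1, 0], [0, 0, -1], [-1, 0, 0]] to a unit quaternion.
-0.5 - 0.5i - 0.5j + 0.5k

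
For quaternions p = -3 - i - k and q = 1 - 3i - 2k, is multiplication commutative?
No: pq = -8 + 8i + j + 5k ≠ -8 + 8i - j + 5k = qp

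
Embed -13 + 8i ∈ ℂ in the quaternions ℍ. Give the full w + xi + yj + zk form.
-13 + 8i + 0j + 0k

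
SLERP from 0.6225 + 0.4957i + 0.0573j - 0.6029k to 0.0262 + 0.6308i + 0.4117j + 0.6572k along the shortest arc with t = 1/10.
0.6071 + 0.3906i - 0.0064j - 0.6919k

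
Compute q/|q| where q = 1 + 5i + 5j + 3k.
0.1291 + 0.6455i + 0.6455j + 0.3873k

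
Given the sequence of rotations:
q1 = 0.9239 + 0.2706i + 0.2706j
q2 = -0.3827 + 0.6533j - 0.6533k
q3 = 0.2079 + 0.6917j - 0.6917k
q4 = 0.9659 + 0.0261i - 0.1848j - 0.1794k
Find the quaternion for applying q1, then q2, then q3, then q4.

q2 · q1 = -0.5304 + 0.0732i + 0.3232j - 0.7804k
q3 · q2 · q1 = -0.8736 - 0.301i - 0.3503j + 0.154k
q4 · q3 · q2 · q1 = -0.8731 - 0.4048i - 0.1269j + 0.2407k
-0.8731 - 0.4048i - 0.1269j + 0.2407k


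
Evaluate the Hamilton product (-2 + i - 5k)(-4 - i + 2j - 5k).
-16 + 8i + 6j + 32k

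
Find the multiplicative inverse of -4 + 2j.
-0.2 - 0.1j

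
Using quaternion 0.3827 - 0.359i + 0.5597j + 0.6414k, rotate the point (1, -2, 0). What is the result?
(1.336, 0.25, -1.775)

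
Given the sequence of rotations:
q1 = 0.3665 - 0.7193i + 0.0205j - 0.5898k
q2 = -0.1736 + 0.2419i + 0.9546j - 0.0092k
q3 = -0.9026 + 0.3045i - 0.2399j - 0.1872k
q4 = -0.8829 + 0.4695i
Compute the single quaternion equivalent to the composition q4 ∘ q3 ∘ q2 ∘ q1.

q2 · q1 = 0.0854 - 0.3493i + 0.4956j + 0.7906k
q3 · q2 · q1 = 0.2962 + 0.2444i - 0.6432j - 0.6625k
q4 · q3 · q2 · q1 = -0.3763 - 0.0767i + 0.8789j + 0.2829k
-0.3763 - 0.0767i + 0.8789j + 0.2829k


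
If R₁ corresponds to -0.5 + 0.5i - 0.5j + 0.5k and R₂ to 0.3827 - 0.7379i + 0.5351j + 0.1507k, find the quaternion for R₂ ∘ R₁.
0.3698 + 0.9032i - 0.0146j + 0.2174k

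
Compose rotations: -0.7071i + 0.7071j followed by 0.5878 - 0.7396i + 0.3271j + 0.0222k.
-0.7543 - 0.4313i + 0.3999j - 0.2917k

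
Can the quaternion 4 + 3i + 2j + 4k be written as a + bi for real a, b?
No. The quaternion 4 + 3i + 2j + 4k has j-coefficient y = 2 and k-coefficient z = 4, not both zero, so it does not lie in the complex subalgebra spanned by 1 and i.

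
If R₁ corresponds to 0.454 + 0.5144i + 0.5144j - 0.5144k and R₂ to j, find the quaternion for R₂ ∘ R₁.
-0.5144 - 0.5144i + 0.454j - 0.5144k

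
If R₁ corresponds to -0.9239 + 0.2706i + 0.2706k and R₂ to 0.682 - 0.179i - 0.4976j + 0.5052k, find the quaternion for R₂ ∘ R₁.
-0.7184 + 0.2153i + 0.6449j - 0.1476k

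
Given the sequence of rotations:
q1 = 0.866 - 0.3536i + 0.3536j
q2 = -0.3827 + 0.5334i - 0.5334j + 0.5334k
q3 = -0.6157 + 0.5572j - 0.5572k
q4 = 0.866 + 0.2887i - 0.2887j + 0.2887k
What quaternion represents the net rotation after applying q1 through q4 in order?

q2 · q1 = 0.0458 + 0.4086i - 0.7859j + 0.4619k
q3 · q2 · q1 = 0.6671 - 0.4321i + 0.2817j - 0.5376k
q4 · q3 · q2 · q1 = 0.939 - 0.1077i + 0.0818j - 0.3164k
0.939 - 0.1077i + 0.0818j - 0.3164k


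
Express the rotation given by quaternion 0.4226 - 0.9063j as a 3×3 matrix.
[[-0.6428, 0, -0.766], [0, 1, 0], [0.766, 0, -0.6428]]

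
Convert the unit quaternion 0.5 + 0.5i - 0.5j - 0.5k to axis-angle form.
axis = (√3/3, -√3/3, -√3/3), θ = 2π/3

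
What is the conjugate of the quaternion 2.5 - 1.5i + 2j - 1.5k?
2.5 + 1.5i - 2j + 1.5k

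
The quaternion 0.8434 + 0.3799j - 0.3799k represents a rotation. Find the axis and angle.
axis = (0, √2/2, -√2/2), θ = 65°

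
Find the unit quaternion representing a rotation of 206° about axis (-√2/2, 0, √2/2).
-0.225 - 0.689i + 0.689k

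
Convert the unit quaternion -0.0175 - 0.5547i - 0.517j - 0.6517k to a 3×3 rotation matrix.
[[-0.384, 0.5508, 0.7411], [0.5964, -0.4648, 0.6544], [0.7049, 0.6933, -0.15]]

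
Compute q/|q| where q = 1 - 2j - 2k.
0.3333 - 0.6667j - 0.6667k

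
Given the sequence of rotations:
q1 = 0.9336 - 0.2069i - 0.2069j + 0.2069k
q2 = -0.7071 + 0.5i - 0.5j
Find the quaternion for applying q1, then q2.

q2 · q1 = -0.6601 + 0.5096i - 0.424j - 0.3532k
-0.6601 + 0.5096i - 0.424j - 0.3532k


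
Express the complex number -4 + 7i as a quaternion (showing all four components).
-4 + 7i + 0j + 0k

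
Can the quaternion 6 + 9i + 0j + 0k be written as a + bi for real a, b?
Yes. The quaternion 6 + 9i has j- and k-coefficients y = z = 0, so it lies in the complex subalgebra spanned by 1 and i.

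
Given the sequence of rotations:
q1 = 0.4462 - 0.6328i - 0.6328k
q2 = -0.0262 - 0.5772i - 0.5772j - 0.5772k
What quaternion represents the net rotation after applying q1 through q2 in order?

q2 · q1 = -0.7422 + 0.1243i - 0.2575j - 0.6062k
-0.7422 + 0.1243i - 0.2575j - 0.6062k


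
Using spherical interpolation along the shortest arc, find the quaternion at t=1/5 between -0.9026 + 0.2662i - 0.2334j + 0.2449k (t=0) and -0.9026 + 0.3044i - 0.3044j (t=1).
-0.9075 + 0.2754i - 0.249j + 0.1967k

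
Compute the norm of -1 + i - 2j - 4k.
√22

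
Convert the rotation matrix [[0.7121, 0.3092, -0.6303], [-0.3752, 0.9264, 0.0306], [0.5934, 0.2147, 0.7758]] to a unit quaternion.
0.9239 + 0.0498i - 0.3311j - 0.1852k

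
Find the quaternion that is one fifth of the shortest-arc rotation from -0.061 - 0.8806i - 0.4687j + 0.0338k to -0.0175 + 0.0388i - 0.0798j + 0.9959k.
-0.0627 - 0.8177i - 0.4656j + 0.3326k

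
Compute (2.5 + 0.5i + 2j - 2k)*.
2.5 - 0.5i - 2j + 2k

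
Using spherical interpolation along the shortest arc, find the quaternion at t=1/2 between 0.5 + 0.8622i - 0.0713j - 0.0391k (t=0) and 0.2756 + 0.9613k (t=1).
0.5229 + 0.5812i - 0.0481j + 0.6217k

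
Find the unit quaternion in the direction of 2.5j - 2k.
0.7809j - 0.6247k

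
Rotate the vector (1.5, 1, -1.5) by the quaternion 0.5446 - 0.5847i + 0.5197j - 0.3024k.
(-1.242, -1.756, -0.934)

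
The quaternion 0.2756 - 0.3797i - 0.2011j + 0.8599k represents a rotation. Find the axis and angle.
axis = (-0.395, -0.2092, 0.8945), θ = 148°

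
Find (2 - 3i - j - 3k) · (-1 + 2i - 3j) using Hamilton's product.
1 - 2i - 11j + 14k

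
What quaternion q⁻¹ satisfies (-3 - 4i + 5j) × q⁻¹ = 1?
-0.06 + 0.08i - 0.1j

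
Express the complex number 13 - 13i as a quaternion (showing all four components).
13 - 13i + 0j + 0k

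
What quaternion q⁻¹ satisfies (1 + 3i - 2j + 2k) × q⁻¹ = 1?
0.0556 - 0.1667i + 0.1111j - 0.1111k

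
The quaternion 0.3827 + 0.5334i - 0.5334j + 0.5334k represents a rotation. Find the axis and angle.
axis = (√3/3, -√3/3, √3/3), θ = 3π/4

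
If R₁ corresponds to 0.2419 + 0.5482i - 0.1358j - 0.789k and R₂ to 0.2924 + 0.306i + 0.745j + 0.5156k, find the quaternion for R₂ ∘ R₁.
0.411 - 0.2835i + 0.6646j - 0.5559k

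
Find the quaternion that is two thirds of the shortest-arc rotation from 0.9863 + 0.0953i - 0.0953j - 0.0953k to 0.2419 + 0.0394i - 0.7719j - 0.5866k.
0.5961 + 0.0699i - 0.6322j - 0.49k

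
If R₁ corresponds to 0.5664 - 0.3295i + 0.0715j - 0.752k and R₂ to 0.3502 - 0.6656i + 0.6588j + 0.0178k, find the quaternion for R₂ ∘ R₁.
-0.0547 - 0.9891i - 0.1082j - 0.0838k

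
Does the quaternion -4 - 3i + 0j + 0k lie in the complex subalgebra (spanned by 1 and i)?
Yes. The quaternion -4 - 3i has j- and k-coefficients y = z = 0, so it lies in the complex subalgebra spanned by 1 and i.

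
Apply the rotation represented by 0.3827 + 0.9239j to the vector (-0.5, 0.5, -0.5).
(0, 0.5, 0.707)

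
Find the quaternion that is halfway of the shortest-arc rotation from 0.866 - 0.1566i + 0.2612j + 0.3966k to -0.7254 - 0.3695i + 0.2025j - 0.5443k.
0.8547 + 0.1143i + 0.0315j + 0.5053k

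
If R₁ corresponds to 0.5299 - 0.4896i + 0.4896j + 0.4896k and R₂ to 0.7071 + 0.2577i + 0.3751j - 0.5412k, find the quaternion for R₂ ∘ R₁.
0.5822 + 0.239i + 0.6838j + 0.3692k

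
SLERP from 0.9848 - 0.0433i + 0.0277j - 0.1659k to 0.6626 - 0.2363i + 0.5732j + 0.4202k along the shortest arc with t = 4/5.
0.785 - 0.2092i + 0.4898j + 0.3163k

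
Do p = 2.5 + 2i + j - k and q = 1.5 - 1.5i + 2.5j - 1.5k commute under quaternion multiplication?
No: pq = 2.75 + 0.25i + 12.25j + 1.25k ≠ 2.75 - 1.75i + 3.25j - 11.75k = qp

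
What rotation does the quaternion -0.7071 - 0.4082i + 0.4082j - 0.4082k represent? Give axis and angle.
axis = (-√3/3, √3/3, -√3/3), θ = 3π/2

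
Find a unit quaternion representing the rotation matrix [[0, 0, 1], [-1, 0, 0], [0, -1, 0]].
-0.5 + 0.5i - 0.5j + 0.5k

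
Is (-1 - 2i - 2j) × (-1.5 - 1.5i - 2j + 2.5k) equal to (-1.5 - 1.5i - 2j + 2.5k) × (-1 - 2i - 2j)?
No: pq = -5.5 - 0.5i + 10j - 1.5k ≠ -5.5 + 9.5i - 3.5k = qp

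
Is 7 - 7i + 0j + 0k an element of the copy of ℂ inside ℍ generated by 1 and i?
Yes. The quaternion 7 - 7i has j- and k-coefficients y = z = 0, so it lies in the complex subalgebra spanned by 1 and i.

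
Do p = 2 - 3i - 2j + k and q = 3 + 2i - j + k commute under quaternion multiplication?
No: pq = 9 - 6i - 3j + 12k ≠ 9 - 4i - 13j - 2k = qp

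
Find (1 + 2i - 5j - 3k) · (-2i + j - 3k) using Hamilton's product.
16i + 13j - 11k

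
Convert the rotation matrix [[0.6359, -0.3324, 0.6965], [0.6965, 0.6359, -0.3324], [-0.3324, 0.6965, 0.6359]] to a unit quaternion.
0.8526 + 0.3017i + 0.3017j + 0.3017k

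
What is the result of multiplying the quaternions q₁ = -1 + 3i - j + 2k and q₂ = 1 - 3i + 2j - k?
12 + 3i - 6j + 6k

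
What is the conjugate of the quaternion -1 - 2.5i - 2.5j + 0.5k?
-1 + 2.5i + 2.5j - 0.5k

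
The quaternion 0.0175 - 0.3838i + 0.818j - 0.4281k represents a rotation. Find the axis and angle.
axis = (-0.3839, 0.8181, -0.4282), θ = 178°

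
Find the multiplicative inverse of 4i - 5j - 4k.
-0.0702i + 0.0877j + 0.0702k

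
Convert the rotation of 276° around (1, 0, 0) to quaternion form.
-0.7431 + 0.6691i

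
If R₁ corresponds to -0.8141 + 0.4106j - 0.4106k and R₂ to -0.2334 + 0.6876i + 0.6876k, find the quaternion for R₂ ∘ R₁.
0.4723 - 0.8421i + 0.1865j - 0.1816k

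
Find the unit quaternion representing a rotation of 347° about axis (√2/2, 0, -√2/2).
-0.9936 + 0.08i - 0.08k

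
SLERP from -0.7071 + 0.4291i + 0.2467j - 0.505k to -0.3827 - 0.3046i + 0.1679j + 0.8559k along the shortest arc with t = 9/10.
0.2704 + 0.3498i - 0.1273j - 0.8879k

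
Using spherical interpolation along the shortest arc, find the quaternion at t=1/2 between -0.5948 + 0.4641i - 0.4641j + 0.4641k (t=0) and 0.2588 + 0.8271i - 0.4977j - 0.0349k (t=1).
-0.1977 + 0.7596i - 0.5658j + 0.2525k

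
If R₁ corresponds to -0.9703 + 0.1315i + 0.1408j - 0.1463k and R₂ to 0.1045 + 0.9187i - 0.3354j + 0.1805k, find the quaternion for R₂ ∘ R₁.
-0.1486 - 0.854i + 0.4983j - 0.017k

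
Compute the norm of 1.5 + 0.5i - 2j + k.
2.739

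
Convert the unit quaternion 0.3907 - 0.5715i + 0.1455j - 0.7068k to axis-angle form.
axis = (-0.6208, 0.1581, -0.7678), θ = 134°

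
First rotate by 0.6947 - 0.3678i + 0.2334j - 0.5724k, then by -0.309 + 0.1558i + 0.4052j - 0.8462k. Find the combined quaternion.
-0.7363 + 0.1875i + 0.6098j - 0.2256k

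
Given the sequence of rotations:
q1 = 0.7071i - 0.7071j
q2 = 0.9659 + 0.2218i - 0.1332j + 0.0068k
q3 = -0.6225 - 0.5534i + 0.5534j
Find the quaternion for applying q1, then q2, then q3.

q2 · q1 = -0.251 + 0.6878i - 0.6782j - 0.0626k
q3 · q2 · q1 = 0.9122 - 0.3239i + 0.2486j + 0.0337k
0.9122 - 0.3239i + 0.2486j + 0.0337k


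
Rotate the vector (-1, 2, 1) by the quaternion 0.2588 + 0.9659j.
(1.366, 2, -0.366)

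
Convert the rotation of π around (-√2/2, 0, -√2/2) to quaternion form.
-0.7071i - 0.7071k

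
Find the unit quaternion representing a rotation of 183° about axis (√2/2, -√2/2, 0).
-0.0262 + 0.7069i - 0.7069j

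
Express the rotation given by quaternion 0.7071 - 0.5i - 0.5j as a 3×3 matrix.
[[0.5, 0.5, -0.7071], [0.5, 0.5, 0.7071], [0.7071, -0.7071, 0]]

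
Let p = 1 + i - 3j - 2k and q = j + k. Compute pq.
5 - i + 2k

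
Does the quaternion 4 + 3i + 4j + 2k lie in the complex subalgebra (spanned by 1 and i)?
No. The quaternion 4 + 3i + 4j + 2k has j-coefficient y = 4 and k-coefficient z = 2, not both zero, so it does not lie in the complex subalgebra spanned by 1 and i.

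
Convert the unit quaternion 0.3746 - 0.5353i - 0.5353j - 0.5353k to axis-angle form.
axis = (-√3/3, -√3/3, -√3/3), θ = 136°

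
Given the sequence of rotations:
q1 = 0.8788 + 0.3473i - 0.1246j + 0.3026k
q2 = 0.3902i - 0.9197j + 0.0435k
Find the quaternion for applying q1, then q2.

q2 · q1 = -0.2633 + 0.07i - 0.9112j + 0.309k
-0.2633 + 0.07i - 0.9112j + 0.309k


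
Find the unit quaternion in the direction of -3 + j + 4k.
-0.5883 + 0.1961j + 0.7845k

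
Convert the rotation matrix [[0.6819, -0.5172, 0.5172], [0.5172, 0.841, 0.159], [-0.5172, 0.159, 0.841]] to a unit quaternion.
0.917 + 0.282j + 0.282k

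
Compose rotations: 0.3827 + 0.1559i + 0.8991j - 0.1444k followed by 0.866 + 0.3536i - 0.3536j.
0.5942 + 0.3214i + 0.6944j + 0.248k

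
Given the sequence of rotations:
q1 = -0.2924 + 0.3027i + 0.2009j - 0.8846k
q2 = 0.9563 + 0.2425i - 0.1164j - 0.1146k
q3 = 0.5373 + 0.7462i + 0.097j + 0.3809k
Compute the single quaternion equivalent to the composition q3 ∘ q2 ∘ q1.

q2 · q1 = -0.431 + 0.3446i + 0.406j - 0.7285k
q3 · q2 · q1 = -0.2506 - 0.3618i + 0.8512j - 0.2861k
-0.2506 - 0.3618i + 0.8512j - 0.2861k


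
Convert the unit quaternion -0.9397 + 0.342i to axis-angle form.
axis = (1, 0, 0), θ = 320°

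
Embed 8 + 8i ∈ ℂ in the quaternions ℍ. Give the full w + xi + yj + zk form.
8 + 8i + 0j + 0k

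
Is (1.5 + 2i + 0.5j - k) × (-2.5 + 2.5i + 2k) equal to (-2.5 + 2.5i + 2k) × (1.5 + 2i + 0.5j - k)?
No: pq = -6.75 - 0.25i - 7.75j + 4.25k ≠ -6.75 - 2.25i + 5.25j + 6.75k = qp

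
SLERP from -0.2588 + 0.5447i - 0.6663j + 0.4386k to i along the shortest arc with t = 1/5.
-0.2205 + 0.6997i - 0.5676j + 0.3736k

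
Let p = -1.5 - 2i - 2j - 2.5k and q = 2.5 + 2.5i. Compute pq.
1.25 - 8.75i - 11.25j - 1.25k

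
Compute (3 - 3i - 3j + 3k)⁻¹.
0.0833 + 0.0833i + 0.0833j - 0.0833k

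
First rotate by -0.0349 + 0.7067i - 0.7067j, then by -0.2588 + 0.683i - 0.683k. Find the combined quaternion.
-0.4736 - 0.6894i - 0.2998j - 0.4588k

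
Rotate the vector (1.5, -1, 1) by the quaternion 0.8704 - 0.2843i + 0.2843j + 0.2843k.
(2.005, 0.48, 0.025)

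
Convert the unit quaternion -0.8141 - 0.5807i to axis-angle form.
axis = (-1, 0, 0), θ = 289°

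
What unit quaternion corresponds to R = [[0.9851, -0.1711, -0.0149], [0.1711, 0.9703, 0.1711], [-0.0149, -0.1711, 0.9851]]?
0.9925 - 0.0862i + 0.0862k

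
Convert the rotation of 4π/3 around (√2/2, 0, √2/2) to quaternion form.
-0.5 + 0.6124i + 0.6124k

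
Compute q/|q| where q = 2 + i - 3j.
0.5345 + 0.2673i - 0.8018j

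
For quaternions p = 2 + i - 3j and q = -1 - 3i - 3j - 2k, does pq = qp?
No: pq = -8 - i - j - 16k ≠ -8 - 13i - 5j + 8k = qp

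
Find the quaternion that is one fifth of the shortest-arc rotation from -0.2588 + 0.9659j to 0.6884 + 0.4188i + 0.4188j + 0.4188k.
-0.0461 + 0.1141i + 0.9858j + 0.1141k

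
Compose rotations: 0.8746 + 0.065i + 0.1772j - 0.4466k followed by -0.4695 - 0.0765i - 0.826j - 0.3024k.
-0.3943 + 0.3251i - 0.8594j - 0.0147k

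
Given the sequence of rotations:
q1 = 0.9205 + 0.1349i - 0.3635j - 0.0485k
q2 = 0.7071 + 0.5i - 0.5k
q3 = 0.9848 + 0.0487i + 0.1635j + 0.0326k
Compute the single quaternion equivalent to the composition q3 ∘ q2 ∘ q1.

q2 · q1 = 0.5592 + 0.3739i - 0.3002j - 0.6763k
q3 · q2 · q1 = 0.6036 + 0.2947i - 0.1591j - 0.7235k
0.6036 + 0.2947i - 0.1591j - 0.7235k


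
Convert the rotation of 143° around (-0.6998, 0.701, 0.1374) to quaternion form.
0.3173 - 0.6636i + 0.6648j + 0.1303k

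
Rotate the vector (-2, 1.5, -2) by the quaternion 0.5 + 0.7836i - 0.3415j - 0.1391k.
(-0.931, 2.326, 1.994)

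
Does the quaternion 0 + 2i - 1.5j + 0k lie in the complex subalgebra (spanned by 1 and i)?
No. The quaternion 2i - 1.5j has j-coefficient y = -1.5 and k-coefficient z = 0, not both zero, so it does not lie in the complex subalgebra spanned by 1 and i.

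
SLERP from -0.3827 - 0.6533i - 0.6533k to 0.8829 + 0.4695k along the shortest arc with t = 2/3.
-0.7763 - 0.2444i - 0.5811k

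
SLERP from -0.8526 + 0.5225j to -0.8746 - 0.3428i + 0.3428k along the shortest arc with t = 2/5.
-0.9197 - 0.148i + 0.3323j + 0.148k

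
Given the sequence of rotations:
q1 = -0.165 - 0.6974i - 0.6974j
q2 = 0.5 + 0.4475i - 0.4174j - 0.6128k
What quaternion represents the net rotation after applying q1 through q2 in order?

q2 · q1 = -0.0615 - 0.8499i + 0.1475j - 0.5021k
-0.0615 - 0.8499i + 0.1475j - 0.5021k


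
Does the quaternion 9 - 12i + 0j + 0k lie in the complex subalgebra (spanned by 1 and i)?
Yes. The quaternion 9 - 12i has j- and k-coefficients y = z = 0, so it lies in the complex subalgebra spanned by 1 and i.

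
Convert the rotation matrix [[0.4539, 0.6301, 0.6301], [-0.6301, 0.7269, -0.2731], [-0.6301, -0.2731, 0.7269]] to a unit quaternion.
0.8526 + 0.3695j - 0.3695k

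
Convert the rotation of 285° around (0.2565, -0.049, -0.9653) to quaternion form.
-0.7934 + 0.1561i - 0.0298j - 0.5876k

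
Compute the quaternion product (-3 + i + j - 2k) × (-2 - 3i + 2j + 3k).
13 + 14i - 5j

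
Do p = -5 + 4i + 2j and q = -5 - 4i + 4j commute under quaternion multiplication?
No: pq = 33 - 30j + 24k ≠ 33 - 30j - 24k = qp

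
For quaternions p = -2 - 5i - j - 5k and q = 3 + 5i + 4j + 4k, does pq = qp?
No: pq = 43 - 9i - 16j - 38k ≠ 43 - 41i - 6j - 8k = qp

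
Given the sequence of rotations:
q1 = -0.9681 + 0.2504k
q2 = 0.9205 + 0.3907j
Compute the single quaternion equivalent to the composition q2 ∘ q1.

q2 · q1 = -0.8911 + 0.0978i - 0.3782j + 0.2305k
-0.8911 + 0.0978i - 0.3782j + 0.2305k


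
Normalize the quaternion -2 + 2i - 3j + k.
-0.4714 + 0.4714i - 0.7071j + 0.2357k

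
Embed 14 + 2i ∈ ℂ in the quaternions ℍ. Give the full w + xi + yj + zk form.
14 + 2i + 0j + 0k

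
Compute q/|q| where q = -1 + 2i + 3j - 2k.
-0.2357 + 0.4714i + 0.7071j - 0.4714k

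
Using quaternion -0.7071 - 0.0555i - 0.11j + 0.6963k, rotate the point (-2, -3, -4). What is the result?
(-3.316, 2.799, -3.189)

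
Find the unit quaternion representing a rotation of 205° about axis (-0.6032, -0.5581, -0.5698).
-0.2164 - 0.5889i - 0.5449j - 0.5563k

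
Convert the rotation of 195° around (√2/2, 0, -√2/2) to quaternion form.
-0.1305 + 0.7011i - 0.7011k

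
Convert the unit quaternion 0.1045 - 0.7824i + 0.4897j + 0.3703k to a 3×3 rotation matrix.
[[0.2461, -0.8437, -0.4771], [-0.6889, -0.4985, 0.5262], [-0.6818, 0.1992, -0.7039]]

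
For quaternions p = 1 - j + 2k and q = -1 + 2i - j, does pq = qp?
No: pq = -2 + 4i + 4j ≠ -2 - 4j - 4k = qp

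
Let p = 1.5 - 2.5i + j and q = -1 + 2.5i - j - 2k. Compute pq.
5.75 + 4.25i - 7.5j - 3k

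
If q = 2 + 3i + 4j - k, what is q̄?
2 - 3i - 4j + k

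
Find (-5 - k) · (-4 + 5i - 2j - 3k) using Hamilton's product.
17 - 27i + 5j + 19k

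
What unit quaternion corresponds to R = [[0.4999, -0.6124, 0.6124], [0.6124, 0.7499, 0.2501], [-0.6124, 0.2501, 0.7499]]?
0.866 + 0.3536j + 0.3536k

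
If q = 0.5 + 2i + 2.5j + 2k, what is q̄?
0.5 - 2i - 2.5j - 2k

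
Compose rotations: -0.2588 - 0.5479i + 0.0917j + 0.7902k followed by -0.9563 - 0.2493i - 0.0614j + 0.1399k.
0.006 + 0.5271i + 0.0485j - 0.8484k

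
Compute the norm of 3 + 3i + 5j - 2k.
√47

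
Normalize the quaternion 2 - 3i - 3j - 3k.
0.3592 - 0.5388i - 0.5388j - 0.5388k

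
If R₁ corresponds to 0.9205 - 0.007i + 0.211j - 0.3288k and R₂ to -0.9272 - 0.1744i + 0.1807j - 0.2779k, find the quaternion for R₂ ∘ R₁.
-0.9842 - 0.1548i - 0.0847j + 0.0135k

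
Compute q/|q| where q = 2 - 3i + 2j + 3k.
0.3922 - 0.5883i + 0.3922j + 0.5883k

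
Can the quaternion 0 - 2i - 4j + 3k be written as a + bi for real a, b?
No. The quaternion -2i - 4j + 3k has j-coefficient y = -4 and k-coefficient z = 3, not both zero, so it does not lie in the complex subalgebra spanned by 1 and i.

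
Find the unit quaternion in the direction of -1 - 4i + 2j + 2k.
-0.2 - 0.8i + 0.4j + 0.4k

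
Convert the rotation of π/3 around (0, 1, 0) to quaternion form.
0.866 + 0.5j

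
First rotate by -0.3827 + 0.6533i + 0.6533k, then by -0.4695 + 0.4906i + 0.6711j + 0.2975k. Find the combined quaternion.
-0.3352 - 0.056i - 0.383j - 0.859k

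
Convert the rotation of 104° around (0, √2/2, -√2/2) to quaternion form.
0.6157 + 0.5572j - 0.5572k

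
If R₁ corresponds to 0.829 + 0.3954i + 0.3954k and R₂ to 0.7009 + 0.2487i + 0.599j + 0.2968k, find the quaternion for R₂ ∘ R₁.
0.3654 + 0.7202i + 0.5156j + 0.2863k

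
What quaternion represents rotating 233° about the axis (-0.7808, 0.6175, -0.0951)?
-0.4462 - 0.6988i + 0.5526j - 0.0851k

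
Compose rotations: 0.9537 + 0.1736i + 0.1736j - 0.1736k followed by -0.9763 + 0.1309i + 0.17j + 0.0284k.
-0.9784 - 0.0791i + 0.0203j + 0.1898k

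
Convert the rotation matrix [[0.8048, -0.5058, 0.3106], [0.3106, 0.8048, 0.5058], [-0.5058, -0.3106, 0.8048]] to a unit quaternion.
0.9239 - 0.2209i + 0.2209j + 0.2209k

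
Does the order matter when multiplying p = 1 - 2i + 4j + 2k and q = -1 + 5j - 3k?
Yes: pq = -15 - 20i - 5j - 15k ≠ -15 + 24i + 7j + 5k = qp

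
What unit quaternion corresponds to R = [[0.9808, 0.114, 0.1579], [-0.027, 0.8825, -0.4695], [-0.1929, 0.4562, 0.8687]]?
0.9659 + 0.2396i + 0.0908j - 0.0365k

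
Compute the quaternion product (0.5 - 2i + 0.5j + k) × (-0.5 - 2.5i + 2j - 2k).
-4.25 - 3.25i - 5.75j - 4.25k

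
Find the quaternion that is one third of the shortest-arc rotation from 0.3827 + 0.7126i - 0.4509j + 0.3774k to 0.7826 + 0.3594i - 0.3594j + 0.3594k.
0.5353 + 0.614i - 0.4345j + 0.3841k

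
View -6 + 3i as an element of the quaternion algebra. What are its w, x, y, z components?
-6 + 3i + 0j + 0k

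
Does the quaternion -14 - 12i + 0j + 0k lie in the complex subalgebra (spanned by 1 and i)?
Yes. The quaternion -14 - 12i has j- and k-coefficients y = z = 0, so it lies in the complex subalgebra spanned by 1 and i.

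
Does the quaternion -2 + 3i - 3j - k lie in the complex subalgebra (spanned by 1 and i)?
No. The quaternion -2 + 3i - 3j - k has j-coefficient y = -3 and k-coefficient z = -1, not both zero, so it does not lie in the complex subalgebra spanned by 1 and i.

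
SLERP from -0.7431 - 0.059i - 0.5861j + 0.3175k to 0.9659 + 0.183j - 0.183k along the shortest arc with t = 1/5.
-0.8039 - 0.0479i - 0.5138j + 0.2957k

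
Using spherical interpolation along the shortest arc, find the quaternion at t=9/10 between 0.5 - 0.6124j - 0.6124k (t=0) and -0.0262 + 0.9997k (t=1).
0.0815 - 0.0702j - 0.9942k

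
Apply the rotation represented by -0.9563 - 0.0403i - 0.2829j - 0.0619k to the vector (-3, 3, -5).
(-5.514, 2.754, -2.239)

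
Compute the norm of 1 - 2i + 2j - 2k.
√13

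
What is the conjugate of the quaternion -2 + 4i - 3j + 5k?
-2 - 4i + 3j - 5k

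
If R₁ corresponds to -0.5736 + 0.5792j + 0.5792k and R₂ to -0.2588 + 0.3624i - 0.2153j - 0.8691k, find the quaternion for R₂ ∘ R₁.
0.7765 + 0.1708i - 0.2363j + 0.5585k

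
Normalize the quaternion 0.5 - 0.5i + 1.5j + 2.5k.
0.1667 - 0.1667i + 0.5j + 0.8333k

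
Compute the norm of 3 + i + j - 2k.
√15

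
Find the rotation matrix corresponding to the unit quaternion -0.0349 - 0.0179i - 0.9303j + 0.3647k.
[[-0.9969, 0.0588, 0.0519], [0.0078, 0.7333, -0.6798], [-0.078, -0.6773, -0.7316]]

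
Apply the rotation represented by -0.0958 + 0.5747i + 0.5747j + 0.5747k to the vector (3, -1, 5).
(1.018, 5.826, 0.156)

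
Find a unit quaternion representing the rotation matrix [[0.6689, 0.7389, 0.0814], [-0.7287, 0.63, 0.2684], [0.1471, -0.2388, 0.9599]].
0.9026 - 0.1405i - 0.0182j - 0.4065k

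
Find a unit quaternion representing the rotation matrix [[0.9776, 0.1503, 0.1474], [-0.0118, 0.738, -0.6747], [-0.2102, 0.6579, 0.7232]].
0.9272 + 0.3593i + 0.0964j - 0.0437k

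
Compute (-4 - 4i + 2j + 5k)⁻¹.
-0.0656 + 0.0656i - 0.0328j - 0.082k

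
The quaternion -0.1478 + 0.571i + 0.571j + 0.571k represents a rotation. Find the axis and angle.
axis = (√3/3, √3/3, √3/3), θ = 197°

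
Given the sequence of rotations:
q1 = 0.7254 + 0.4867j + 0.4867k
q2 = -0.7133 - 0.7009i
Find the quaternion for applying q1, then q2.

q2 · q1 = -0.5174 - 0.5084i - 0.006j - 0.6883k
-0.5174 - 0.5084i - 0.006j - 0.6883k


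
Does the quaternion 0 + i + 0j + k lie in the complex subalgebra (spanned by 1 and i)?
No. The quaternion i + k has j-coefficient y = 0 and k-coefficient z = 1, not both zero, so it does not lie in the complex subalgebra spanned by 1 and i.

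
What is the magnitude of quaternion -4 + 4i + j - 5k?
√58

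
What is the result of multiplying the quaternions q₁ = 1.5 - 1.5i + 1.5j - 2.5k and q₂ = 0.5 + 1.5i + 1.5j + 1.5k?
4.5 + 7.5i + 1.5j - 3.5k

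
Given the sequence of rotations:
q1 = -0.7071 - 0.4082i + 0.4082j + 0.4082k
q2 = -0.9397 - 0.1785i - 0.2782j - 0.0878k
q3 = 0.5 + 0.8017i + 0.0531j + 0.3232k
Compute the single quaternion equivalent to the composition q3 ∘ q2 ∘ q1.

q2 · q1 = 0.741 + 0.4321i - 0.0782j - 0.5079k
q3 · q2 · q1 = 0.1924 + 0.8084i + 0.5471j - 0.1001k
0.1924 + 0.8084i + 0.5471j - 0.1001k


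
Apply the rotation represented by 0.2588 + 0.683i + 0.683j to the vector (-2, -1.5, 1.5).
(-1.003, -2.497, -1.122)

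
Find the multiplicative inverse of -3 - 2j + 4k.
-0.1034 + 0.069j - 0.1379k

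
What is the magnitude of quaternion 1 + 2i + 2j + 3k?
√18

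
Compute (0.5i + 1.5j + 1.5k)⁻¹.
-0.1053i - 0.3158j - 0.3158k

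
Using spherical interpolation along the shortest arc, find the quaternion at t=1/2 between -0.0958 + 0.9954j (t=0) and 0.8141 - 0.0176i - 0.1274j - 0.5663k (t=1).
-0.5862 + 0.0113i + 0.7233j + 0.3648k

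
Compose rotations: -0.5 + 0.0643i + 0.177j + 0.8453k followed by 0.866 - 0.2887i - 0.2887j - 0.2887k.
-0.1193 + 0.0071i + 0.5231j + 0.8438k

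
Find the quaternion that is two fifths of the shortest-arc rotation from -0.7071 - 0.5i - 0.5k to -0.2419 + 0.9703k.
-0.3858 - 0.3593i - 0.8497k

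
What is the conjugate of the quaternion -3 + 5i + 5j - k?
-3 - 5i - 5j + k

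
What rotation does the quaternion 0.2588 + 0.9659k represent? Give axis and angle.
axis = (0, 0, 1), θ = 5π/6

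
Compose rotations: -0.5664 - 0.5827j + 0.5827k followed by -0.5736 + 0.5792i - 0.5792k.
0.6624 - 0.6656i - 0.0033j - 0.3437k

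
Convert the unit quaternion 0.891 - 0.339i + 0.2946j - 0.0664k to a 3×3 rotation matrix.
[[0.8176, -0.0814, 0.57], [-0.3181, 0.7613, 0.565], [-0.48, -0.6432, 0.5966]]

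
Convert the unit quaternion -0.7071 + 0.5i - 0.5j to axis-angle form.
axis = (√2/2, -√2/2, 0), θ = 3π/2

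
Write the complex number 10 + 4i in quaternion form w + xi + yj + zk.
10 + 4i + 0j + 0k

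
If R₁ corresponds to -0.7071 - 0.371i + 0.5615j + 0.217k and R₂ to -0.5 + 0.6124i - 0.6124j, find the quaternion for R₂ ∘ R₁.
0.9246 - 0.3804i + 0.0194j + 0.0082k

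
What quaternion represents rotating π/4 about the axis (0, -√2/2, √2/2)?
0.9239 - 0.2706j + 0.2706k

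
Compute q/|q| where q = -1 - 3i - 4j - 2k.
-0.1826 - 0.5477i - 0.7303j - 0.3651k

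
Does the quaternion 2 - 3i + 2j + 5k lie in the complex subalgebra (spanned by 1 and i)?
No. The quaternion 2 - 3i + 2j + 5k has j-coefficient y = 2 and k-coefficient z = 5, not both zero, so it does not lie in the complex subalgebra spanned by 1 and i.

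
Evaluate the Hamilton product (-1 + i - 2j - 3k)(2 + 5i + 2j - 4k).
-15 + 11i - 17j + 10k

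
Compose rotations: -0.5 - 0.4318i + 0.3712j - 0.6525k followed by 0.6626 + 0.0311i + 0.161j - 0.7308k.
-0.8545 - 0.1354i + 0.5013j + 0.0141k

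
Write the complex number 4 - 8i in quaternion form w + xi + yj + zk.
4 - 8i + 0j + 0k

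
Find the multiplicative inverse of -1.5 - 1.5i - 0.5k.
-0.3158 + 0.3158i + 0.1053k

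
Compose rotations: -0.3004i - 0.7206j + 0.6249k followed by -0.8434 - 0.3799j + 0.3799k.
-0.5112 + 0.2897i + 0.4936j - 0.6412k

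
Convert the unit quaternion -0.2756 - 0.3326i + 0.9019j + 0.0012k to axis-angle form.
axis = (-0.346, 0.9382, 0.0012), θ = 212°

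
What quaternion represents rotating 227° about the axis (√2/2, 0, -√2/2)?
-0.3987 + 0.6485i - 0.6485k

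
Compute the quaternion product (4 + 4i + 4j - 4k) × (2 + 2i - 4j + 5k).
36 + 20i - 36j - 12k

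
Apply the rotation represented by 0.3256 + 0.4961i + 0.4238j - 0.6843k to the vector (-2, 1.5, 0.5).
(1.689, -1.044, 1.599)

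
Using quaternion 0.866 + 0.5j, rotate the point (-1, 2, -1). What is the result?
(-1.366, 2, 0.366)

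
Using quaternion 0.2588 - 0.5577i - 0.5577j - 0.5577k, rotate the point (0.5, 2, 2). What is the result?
(2.366, 1.5, 0.634)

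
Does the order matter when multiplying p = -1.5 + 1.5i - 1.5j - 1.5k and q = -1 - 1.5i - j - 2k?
Yes: pq = -0.75 + 2.25i + 8.25j + 0.75k ≠ -0.75 - 0.75i - 2.25j + 8.25k = qp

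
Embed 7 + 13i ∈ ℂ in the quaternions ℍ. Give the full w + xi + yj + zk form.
7 + 13i + 0j + 0k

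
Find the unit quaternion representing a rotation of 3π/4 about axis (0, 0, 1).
0.3827 + 0.9239k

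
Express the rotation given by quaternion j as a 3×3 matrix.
[[-1, 0, 0], [0, 1, 0], [0, 0, -1]]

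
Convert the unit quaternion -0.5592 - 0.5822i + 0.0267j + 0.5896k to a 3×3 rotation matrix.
[[0.3033, 0.6283, -0.7164], [-0.6905, -0.3732, -0.6196], [-0.6567, 0.6826, 0.3207]]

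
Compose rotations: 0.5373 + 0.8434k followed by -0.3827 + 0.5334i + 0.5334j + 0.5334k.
-0.6555 + 0.7365i - 0.1633j - 0.0362k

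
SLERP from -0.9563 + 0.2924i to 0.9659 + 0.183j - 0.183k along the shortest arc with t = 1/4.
-0.9728 + 0.2218i - 0.0469j + 0.0469k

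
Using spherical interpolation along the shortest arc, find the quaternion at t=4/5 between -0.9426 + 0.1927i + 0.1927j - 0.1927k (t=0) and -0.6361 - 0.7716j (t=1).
-0.7815 + 0.0472i - 0.6204j - 0.0472k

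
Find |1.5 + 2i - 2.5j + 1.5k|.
3.841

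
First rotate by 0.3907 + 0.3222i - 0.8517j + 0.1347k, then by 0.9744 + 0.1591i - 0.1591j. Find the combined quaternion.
0.1939 + 0.3547i - 0.9135j + 0.047k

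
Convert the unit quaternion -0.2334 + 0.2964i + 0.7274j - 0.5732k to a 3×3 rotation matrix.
[[-0.7153, 0.1636, -0.6793], [0.6988, 0.1672, -0.6955], [-0.0002, -0.9723, -0.2339]]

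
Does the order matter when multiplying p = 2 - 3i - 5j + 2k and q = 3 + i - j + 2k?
Yes: pq = -15i - 9j + 18k ≠ i - 25j + 2k = qp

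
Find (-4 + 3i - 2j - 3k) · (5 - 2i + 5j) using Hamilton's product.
-4 + 38i - 24j - 4k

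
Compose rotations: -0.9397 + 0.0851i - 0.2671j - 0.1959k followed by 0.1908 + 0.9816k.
0.013 + 0.2784i + 0.0326j - 0.9598k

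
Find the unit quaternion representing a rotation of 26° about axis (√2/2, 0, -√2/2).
0.9744 + 0.1591i - 0.1591k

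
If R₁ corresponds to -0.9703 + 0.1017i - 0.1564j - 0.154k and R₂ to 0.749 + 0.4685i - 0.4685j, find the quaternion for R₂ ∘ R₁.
-0.8477 - 0.3063i + 0.4096j - 0.141k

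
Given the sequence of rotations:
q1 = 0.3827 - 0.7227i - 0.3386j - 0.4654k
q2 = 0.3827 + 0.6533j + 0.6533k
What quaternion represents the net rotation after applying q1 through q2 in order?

q2 · q1 = 0.6717 - 0.3594i - 0.3517j + 0.544k
0.6717 - 0.3594i - 0.3517j + 0.544k


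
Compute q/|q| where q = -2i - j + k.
-0.8165i - 0.4082j + 0.4082k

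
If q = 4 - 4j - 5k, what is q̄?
4 + 4j + 5k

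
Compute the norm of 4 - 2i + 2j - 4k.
√40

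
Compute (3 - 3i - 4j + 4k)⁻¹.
0.06 + 0.06i + 0.08j - 0.08k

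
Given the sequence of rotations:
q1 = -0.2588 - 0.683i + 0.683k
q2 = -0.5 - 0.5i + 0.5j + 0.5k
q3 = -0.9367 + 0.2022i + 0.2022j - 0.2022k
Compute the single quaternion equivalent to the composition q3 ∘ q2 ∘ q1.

q2 · q1 = -0.5536 + 0.8124i - 0.1294j - 0.1294k
q3 · q2 · q1 = 0.3543 - 0.9252i - 0.1288j + 0.0427k
0.3543 - 0.9252i - 0.1288j + 0.0427k


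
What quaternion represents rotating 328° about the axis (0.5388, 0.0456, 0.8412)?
-0.9613 + 0.1485i + 0.0126j + 0.2319k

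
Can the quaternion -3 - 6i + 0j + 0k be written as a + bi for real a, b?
Yes. The quaternion -3 - 6i has j- and k-coefficients y = z = 0, so it lies in the complex subalgebra spanned by 1 and i.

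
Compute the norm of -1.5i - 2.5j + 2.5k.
3.841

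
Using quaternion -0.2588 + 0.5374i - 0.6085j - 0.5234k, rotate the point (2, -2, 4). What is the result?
(0.283, 3.145, -3.745)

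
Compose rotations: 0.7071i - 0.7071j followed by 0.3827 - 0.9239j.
-0.6533 + 0.2706i - 0.2706j + 0.6533k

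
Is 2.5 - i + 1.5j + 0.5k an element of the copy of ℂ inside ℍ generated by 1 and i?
No. The quaternion 2.5 - i + 1.5j + 0.5k has j-coefficient y = 1.5 and k-coefficient z = 0.5, not both zero, so it does not lie in the complex subalgebra spanned by 1 and i.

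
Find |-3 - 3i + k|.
√19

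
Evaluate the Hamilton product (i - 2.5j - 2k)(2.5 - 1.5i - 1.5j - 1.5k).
-5.25 + 3.25i - 1.75j - 10.25k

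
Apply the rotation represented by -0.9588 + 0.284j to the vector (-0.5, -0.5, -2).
(0.67, -0.5, -1.95)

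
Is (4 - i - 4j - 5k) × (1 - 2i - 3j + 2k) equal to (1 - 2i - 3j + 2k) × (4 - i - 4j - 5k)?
No: pq = -32i - 4j - 2k ≠ 14i - 28j + 8k = qp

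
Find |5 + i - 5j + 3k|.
√60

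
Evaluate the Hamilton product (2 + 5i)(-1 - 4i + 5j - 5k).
18 - 13i + 35j + 15k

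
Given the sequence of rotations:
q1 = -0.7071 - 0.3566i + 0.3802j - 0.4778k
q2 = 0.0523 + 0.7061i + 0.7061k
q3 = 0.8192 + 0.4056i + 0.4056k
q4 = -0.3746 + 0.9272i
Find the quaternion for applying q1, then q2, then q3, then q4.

q2 · q1 = 0.5522 - 0.7864i + 0.1055j - 0.2558k
q3 · q2 · q1 = 0.8751 - 0.463i - 0.1288j + 0.0572k
q4 · q3 · q2 · q1 = 0.1015 + 0.9848i - 0.0048j - 0.1409k
0.1015 + 0.9848i - 0.0048j - 0.1409k


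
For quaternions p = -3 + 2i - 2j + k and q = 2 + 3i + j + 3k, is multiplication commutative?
No: pq = -13 - 12i - 10j + k ≠ -13 + 2i - 4j - 15k = qp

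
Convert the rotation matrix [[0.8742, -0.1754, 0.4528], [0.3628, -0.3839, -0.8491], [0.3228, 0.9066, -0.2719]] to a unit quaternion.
0.5519 + 0.7953i + 0.0589j + 0.2438k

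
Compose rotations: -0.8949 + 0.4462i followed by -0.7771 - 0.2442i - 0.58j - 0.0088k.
0.8044 - 0.1282i + 0.5151j + 0.2667k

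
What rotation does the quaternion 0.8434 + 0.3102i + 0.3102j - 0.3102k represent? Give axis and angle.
axis = (√3/3, √3/3, -√3/3), θ = 65°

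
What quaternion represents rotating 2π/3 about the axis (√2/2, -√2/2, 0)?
0.5 + 0.6124i - 0.6124j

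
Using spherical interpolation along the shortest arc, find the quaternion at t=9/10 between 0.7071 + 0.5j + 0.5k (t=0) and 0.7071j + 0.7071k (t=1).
0.0785 + 0.7049j + 0.7049k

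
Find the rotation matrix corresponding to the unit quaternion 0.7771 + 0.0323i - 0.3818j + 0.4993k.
[[0.2099, -0.8007, -0.5611], [0.7513, 0.4993, -0.4315], [0.6256, -0.3311, 0.7064]]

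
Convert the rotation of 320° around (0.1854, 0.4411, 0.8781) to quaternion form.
-0.9397 + 0.0634i + 0.1509j + 0.3003k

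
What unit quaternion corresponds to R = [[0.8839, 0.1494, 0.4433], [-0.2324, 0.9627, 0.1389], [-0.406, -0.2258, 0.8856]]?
0.9659 - 0.0944i + 0.2198j - 0.0988k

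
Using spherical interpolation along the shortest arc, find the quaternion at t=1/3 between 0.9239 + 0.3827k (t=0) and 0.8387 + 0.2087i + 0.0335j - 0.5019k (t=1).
0.993 + 0.0799i + 0.0128j + 0.0863k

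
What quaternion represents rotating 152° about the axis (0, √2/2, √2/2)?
0.2419 + 0.6861j + 0.6861k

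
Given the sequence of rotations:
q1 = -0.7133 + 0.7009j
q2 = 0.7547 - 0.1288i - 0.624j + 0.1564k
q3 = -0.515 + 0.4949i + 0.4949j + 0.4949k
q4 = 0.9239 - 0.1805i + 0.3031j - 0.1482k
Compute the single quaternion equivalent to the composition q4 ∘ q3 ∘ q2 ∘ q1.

q2 · q1 = -0.101 - 0.0177i + 0.9741j - 0.2018k
q3 · q2 · q1 = -0.3214 - 0.6228i - 0.4605j + 0.5448k
q4 · q3 · q2 · q1 = -0.189 - 0.4205i - 0.3322j + 0.8229k
-0.189 - 0.4205i - 0.3322j + 0.8229k
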